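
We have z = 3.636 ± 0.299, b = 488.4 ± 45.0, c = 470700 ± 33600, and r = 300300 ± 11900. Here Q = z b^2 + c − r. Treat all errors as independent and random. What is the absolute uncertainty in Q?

1.79e+05

Let p = z·b^2 = 867300. δp/p = √((1·δz/z)² + (2·δb/b)²) = √(0.00676 + 0.0340) = 0.202, so δp = 1.75e+05.
Q = p + c − r: δQ = √(δp² + δc² + δr²) = √(3.06e+10 + 1.13e+09 + 1.42e+08) = 1.79e+05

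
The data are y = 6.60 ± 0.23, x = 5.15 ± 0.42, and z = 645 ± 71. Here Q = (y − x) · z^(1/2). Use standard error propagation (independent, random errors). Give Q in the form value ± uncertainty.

36.8 ± 12.3

Let u = y − x = 1.45. δu = √(δy² + δx²) = √(0.0529 + 0.176) = 0.479, so δu/u = 0.330.
Q is then a monomial in u, z:
δQ/Q = √((δu/u)² + (½·δz/z)²) = √(0.109 + 0.00303) = 0.335
Q = 36.8, so δQ = 0.335 × 36.8 = 12.3.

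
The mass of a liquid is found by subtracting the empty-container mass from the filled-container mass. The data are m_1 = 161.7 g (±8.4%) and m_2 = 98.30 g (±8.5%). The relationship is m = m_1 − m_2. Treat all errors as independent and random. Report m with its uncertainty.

63.40 ± 15.9 g

Each term contributes (cᵢ δxᵢ)² to (δm)²:
  (δm_1)² = 184;  (δm_2)² = 69.8
δm = √(254) = 15.9 g
m = 63.40 g.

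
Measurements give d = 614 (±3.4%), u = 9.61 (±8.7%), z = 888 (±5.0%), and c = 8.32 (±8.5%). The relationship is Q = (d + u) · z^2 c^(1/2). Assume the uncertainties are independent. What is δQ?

Let w = d + u = 624. δw = √(δd² + δu²) = √(436 + 0.699) = 20.9, so δw/w = 0.0335.
Q is then a monomial in w, z, c:
δQ/Q = √((δw/w)² + (2·δz/z)² + (½·δc/c)²) = √(0.00112 + 0.0100 + 0.00181) = 0.114
Q = 1.42e+09, so δQ = 0.114 × 1.42e+09 = 1.61e+08.

1.61e+08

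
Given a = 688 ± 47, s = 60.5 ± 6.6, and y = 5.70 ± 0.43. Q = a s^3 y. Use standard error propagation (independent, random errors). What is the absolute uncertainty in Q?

Relative error in a monomial: (δQ/Q)² = Σ (nᵢ · δxᵢ/xᵢ)².
  (1·δa/a)² = (1×0.0683)² = 0.00467;  (3·δs/s)² = (3×0.109)² = 0.107;  (1·δy/y)² = (1×0.0754)² = 0.00569
δQ/Q = √(0.117) = 0.343
Q = 8.68e+08, so δQ = 0.343 × 8.68e+08 = 2.98e+08.

2.98e+08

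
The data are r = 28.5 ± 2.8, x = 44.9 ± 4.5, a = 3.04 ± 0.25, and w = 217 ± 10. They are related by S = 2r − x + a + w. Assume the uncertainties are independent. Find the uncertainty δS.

Each term contributes (cᵢ δxᵢ)² to (δS)²:
  (2·δr)² = 31.4;  (δx)² = 20.2;  (δa)² = 0.0625;  (δw)² = 100
δS = √(152) = 12.3

12.3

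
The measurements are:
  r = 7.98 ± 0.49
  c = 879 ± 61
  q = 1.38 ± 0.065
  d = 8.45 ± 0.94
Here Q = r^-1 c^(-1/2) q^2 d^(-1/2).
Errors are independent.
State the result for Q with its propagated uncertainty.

0.00277 ± 0.000360

Each factor contributes (exponent × relative error)² to (δQ/Q)²:
  (-1·δr/r)² = (-1×0.0614)² = 0.00377;  (−½·δc/c)² = (-0.5×0.0694)² = 0.00120;  (2·δq/q)² = (2×0.0471)² = 0.00887;  (−½·δd/d)² = (-0.5×0.111)² = 0.00309
δQ/Q = √(0.0169) = 0.130
Q = 0.00277, so δQ = 0.130 × 0.00277 = 0.000360.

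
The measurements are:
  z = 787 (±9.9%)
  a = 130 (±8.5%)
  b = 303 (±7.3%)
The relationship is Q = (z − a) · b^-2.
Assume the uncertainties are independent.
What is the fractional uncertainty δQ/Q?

0.189

Let u = z − a = 657. δu = √(δz² + δa²) = √(6070 + 122) = 78.7, so δu/u = 0.120.
Q is then a monomial in u, b:
δQ/Q = √((δu/u)² + (-2·δb/b)²) = √(0.0143 + 0.0213) = 0.189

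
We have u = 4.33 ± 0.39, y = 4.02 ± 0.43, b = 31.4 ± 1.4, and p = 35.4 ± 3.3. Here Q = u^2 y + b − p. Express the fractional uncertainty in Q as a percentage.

22.7%

Let w = u^2·y = 75.4. δw/w = √((2·δu/u)² + (1·δy/y)²) = √(0.0324 + 0.0114) = 0.210, so δw = 15.8.
Q = w + b − p: δQ = √(δw² + δb² + δp²) = √(249 + 1.96 + 10.9) = 16.2
Q = 71.4, so δQ/Q = 16.2/71.4 = 0.227.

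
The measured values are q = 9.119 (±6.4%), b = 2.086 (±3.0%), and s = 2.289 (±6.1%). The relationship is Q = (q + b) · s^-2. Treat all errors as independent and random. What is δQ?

0.284

Let u = q + b = 11.21. δu = √(δq² + δb²) = √(0.341 + 0.00392) = 0.587, so δu/u = 0.0524.
Q is then a monomial in u, s:
δQ/Q = √((δu/u)² + (-2·δs/s)²) = √(0.00274 + 0.0149) = 0.133
Q = 2.139, so δQ = 0.133 × 2.139 = 0.284.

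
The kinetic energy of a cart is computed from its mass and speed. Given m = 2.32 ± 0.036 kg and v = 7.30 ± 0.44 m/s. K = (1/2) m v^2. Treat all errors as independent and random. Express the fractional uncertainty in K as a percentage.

For a monomial K ∝ m, v^2, fractional errors add in quadrature:
  (1·δm/m)² = (1×0.0155)² = 0.000241;  (2·δv/v)² = (2×0.0603)² = 0.0145
δK/K = √(0.0148) = 0.122

12.2%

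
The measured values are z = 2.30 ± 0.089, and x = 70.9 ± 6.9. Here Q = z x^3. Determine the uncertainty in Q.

Each factor contributes (exponent × relative error)² to (δQ/Q)²:
  (1·δz/z)² = (1×0.0387)² = 0.00150;  (3·δx/x)² = (3×0.0973)² = 0.0852
δQ/Q = √(0.0867) = 0.295
Q = 8.2e+05, so δQ = 0.295 × 8.2e+05 = 2.41e+05.

2.41e+05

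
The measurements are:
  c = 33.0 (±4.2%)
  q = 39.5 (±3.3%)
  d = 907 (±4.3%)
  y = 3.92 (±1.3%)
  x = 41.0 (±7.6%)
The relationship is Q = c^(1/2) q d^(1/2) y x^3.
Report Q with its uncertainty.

(1.85 ± 0.430) × 10^9

Since Q is a product/quotient, work with relative uncertainties:
  (½·δc/c)² = (0.5×0.0420)² = 0.000441;  (1·δq/q)² = (1×0.0330)² = 0.00109;  (½·δd/d)² = (0.5×0.0430)² = 0.000462;  (1·δy/y)² = (1×0.0130)² = 0.000169;  (3·δx/x)² = (3×0.0760)² = 0.0520
δQ/Q = √(0.0541) = 0.233
Q = 1.85e+09, so δQ = 0.233 × 1.85e+09 = 4.3e+08.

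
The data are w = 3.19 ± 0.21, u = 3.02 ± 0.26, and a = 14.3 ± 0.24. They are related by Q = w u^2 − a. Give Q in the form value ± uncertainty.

14.8 ± 5.37

Let p = w·u^2 = 29.1. δp/p = √((1·δw/w)² + (2·δu/u)²) = √(0.00433 + 0.0296) = 0.184, so δp = 5.36.
Q = p − a: δQ = √(δp² + δa²) = √(28.8 + 0.0576) = 5.37
Q = 14.8.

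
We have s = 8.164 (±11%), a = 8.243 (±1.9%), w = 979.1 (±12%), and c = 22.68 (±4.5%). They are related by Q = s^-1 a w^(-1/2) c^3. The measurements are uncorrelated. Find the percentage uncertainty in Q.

Relative error in a monomial: (δQ/Q)² = Σ (nᵢ · δxᵢ/xᵢ)².
  (-1·δs/s)² = (-1×0.110)² = 0.0121;  (1·δa/a)² = (1×0.0190)² = 0.000361;  (−½·δw/w)² = (-0.5×0.120)² = 0.00360;  (3·δc/c)² = (3×0.0450)² = 0.0182
δQ/Q = √(0.0343) = 0.185

18.5%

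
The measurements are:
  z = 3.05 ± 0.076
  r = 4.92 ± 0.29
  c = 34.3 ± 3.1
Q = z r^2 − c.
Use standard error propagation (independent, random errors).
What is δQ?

Let p = z·r^2 = 73.8. δp/p = √((1·δz/z)² + (2·δr/r)²) = √(0.000621 + 0.0139) = 0.120, so δp = 8.90.
Q = p − c: δQ = √(δp² + δc²) = √(79.1 + 9.61) = 9.42

9.42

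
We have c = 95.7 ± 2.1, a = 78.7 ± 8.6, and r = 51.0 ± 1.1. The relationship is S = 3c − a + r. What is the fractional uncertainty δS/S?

0.0413

Absolute uncertainties add in quadrature for a linear combination:
  (3·δc)² = 39.7;  (δa)² = 74.0;  (δr)² = 1.21
δS = √(115) = 10.7
S = 259, so δS/S = 10.7/259 = 0.0413.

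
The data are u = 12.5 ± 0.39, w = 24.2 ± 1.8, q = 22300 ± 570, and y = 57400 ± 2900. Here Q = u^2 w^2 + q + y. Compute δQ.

Let p = u^2·w^2 = 91500. δp/p = √((2·δu/u)² + (2·δw/w)²) = √(0.00389 + 0.0221) = 0.161, so δp = 14800.
Q = p + q + y: δQ = √(δp² + δq² + δy²) = √(2.18e+08 + 3.25e+05 + 8.41e+06) = 15100

15100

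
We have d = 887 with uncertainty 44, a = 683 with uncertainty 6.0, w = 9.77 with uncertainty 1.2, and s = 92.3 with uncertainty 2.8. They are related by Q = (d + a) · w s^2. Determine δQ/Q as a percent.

Let u = d + a = 1570. δu = √(δd² + δa²) = √(1940 + 36.0) = 44.4, so δu/u = 0.0283.
Q is then a monomial in u, w, s:
δQ/Q = √((δu/u)² + (1·δw/w)² + (2·δs/s)²) = √(0.000800 + 0.0151 + 0.00368) = 0.140

14.0%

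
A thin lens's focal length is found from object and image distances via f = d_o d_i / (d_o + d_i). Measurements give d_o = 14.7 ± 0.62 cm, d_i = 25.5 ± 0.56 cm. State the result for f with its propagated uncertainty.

9.32 ± 0.260 cm

∂f/∂d_o = (d_i/(d_o+d_i))² = 0.402;  ∂f/∂d_i = (d_o/(d_o+d_i))² = 0.134
δf = √((∂f/∂d_o · δd_o)² + (∂f/∂d_i · δd_i)²) = √(0.0622 + 0.00561) = 0.260 cm
f = 9.32 cm.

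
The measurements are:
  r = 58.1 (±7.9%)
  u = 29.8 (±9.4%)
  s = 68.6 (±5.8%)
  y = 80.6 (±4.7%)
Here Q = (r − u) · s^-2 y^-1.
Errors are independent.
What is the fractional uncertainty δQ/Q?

Let w = r − u = 28.3. δw = √(δr² + δu²) = √(21.1 + 7.85) = 5.38, so δw/w = 0.190.
Q is then a monomial in w, s, y:
δQ/Q = √((δw/w)² + (-2·δs/s)² + (-1·δy/y)²) = √(0.0361 + 0.0135 + 0.00221) = 0.228

0.228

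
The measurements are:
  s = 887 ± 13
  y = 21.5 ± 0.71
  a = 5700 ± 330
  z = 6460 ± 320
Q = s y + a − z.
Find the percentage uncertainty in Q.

4.52%

Let p = s·y = 19100. δp/p = √((1·δs/s)² + (1·δy/y)²) = √(0.000215 + 0.00109) = 0.0361, so δp = 689.
Q = p + a − z: δQ = √(δp² + δa² + δz²) = √(4.75e+05 + 1.09e+05 + 1.02e+05) = 828
Q = 18300, so δQ/Q = 828/18300 = 0.0452.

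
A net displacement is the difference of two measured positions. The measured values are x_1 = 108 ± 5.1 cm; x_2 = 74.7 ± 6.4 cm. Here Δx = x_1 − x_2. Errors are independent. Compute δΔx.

8.18 cm

Absolute uncertainties add in quadrature for a linear combination:
  (δx_1)² = 26.0;  (δx_2)² = 41.0
δΔx = √(67.0) = 8.18 cm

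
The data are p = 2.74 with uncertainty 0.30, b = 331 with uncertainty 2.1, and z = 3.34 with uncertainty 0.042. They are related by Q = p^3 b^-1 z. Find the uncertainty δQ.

For a monomial Q ∝ p^3, b^-1, z, fractional errors add in quadrature:
  (3·δp/p)² = (3×0.109)² = 0.108;  (-1·δb/b)² = (-1×0.00634)² = 4.03e-05;  (1·δz/z)² = (1×0.0126)² = 0.000158
δQ/Q = √(0.108) = 0.329
Q = 0.208, so δQ = 0.329 × 0.208 = 0.0682.

0.0682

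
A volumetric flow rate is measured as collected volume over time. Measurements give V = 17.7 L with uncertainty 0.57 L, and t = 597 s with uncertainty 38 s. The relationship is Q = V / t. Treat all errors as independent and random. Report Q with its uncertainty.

Q is a product of powers, so relative uncertainties combine in quadrature:
  (1·δV/V)² = (1×0.0322)² = 0.00104;  (-1·δt/t)² = (-1×0.0637)² = 0.00405
δQ/Q = √(0.00509) = 0.0713
Q = 0.0296 L/s, so δQ = 0.0713 × 0.0296 = 0.00211 L/s.

0.0296 ± 0.00211 L/s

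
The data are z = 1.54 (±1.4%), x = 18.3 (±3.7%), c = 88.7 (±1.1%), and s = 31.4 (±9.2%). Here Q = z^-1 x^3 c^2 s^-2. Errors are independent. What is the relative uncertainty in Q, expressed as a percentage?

21.6%

Since Q is a product/quotient, work with relative uncertainties:
  (-1·δz/z)² = (-1×0.0140)² = 0.000196;  (3·δx/x)² = (3×0.0370)² = 0.0123;  (2·δc/c)² = (2×0.0110)² = 0.000484;  (-2·δs/s)² = (-2×0.0920)² = 0.0339
δQ/Q = √(0.0469) = 0.216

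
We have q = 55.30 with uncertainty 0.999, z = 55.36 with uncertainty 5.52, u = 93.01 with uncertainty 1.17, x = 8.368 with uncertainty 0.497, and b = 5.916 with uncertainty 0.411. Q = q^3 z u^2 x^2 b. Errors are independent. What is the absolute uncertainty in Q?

6.04e+12

Products/powers → add relative errors in quadrature, weighted by exponent:
  (3·δq/q)² = (3×0.0181)² = 0.00294;  (1·δz/z)² = (1×0.0997)² = 0.00994;  (2·δu/u)² = (2×0.0126)² = 0.000633;  (2·δx/x)² = (2×0.0594)² = 0.0141;  (1·δb/b)² = (1×0.0695)² = 0.00483
δQ/Q = √(0.0324) = 0.180
Q = 3.355e+13, so δQ = 0.180 × 3.355e+13 = 6.04e+12.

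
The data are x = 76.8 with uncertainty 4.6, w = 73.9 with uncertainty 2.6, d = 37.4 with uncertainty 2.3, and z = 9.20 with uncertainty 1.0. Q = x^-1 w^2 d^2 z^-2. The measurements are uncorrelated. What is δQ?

Products/powers → add relative errors in quadrature, weighted by exponent:
  (-1·δx/x)² = (-1×0.0599)² = 0.00359;  (2·δw/w)² = (2×0.0352)² = 0.00495;  (2·δd/d)² = (2×0.0615)² = 0.0151;  (-2·δz/z)² = (-2×0.109)² = 0.0473
δQ/Q = √(0.0709) = 0.266
Q = 1180, so δQ = 0.266 × 1180 = 313.

313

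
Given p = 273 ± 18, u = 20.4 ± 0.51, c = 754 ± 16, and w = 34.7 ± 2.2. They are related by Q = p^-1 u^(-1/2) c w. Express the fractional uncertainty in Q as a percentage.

9.47%

For a monomial Q ∝ p^-1, u^(-1/2), c, w, fractional errors add in quadrature:
  (-1·δp/p)² = (-1×0.0659)² = 0.00435;  (−½·δu/u)² = (-0.5×0.0250)² = 0.000156;  (1·δc/c)² = (1×0.0212)² = 0.000450;  (1·δw/w)² = (1×0.0634)² = 0.00402
δQ/Q = √(0.00897) = 0.0947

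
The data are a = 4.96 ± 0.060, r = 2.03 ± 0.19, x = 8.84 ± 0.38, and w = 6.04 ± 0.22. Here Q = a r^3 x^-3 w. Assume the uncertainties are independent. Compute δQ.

Each factor contributes (exponent × relative error)² to (δQ/Q)²:
  (1·δa/a)² = (1×0.0121)² = 0.000146;  (3·δr/r)² = (3×0.0936)² = 0.0788;  (-3·δx/x)² = (-3×0.0430)² = 0.0166;  (1·δw/w)² = (1×0.0364)² = 0.00133
δQ/Q = √(0.0969) = 0.311
Q = 0.363, so δQ = 0.311 × 0.363 = 0.113.

0.113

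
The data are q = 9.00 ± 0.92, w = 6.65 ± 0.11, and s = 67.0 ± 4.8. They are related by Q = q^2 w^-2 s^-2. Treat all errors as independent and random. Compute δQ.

0.000103

Each factor contributes (exponent × relative error)² to (δQ/Q)²:
  (2·δq/q)² = (2×0.102)² = 0.0418;  (-2·δw/w)² = (-2×0.0165)² = 0.00109;  (-2·δs/s)² = (-2×0.0716)² = 0.0205
δQ/Q = √(0.0634) = 0.252
Q = 0.000408, so δQ = 0.252 × 0.000408 = 0.000103.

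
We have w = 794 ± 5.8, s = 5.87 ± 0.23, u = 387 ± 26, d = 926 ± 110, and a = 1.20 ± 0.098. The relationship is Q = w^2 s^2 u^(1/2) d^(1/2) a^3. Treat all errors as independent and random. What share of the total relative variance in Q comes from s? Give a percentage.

8.64%

(δQ/Q)² = (2·δw/w)² + (2·δs/s)² + (½·δu/u)² + (½·δd/d)² + (3·δa/a)²
  w term: (2×0.00730)² = 0.000213
  s term: (2×0.0392)² = 0.00614
  u term: (0.5×0.0672)² = 0.00113
  d term: (0.5×0.119)² = 0.00353
  a term: (3×0.0817)² = 0.0600
Total = 0.0710. Share from s = 0.00614/0.0710 = 0.0864.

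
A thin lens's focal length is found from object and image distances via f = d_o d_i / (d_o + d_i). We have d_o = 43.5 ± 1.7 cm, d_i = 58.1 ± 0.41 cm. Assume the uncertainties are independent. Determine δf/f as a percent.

∂f/∂d_o = (d_i/(d_o+d_i))² = 0.327;  ∂f/∂d_i = (d_o/(d_o+d_i))² = 0.183
δf = √((∂f/∂d_o · δd_o)² + (∂f/∂d_i · δd_i)²) = √(0.309 + 0.00565) = 0.561 cm
f = 24.9 cm, so δf/f = 0.561/24.9 = 0.0226.

2.26%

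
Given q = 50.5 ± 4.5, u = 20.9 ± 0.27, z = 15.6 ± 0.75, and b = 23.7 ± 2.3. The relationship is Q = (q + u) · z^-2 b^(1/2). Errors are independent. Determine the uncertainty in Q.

0.178

Let w = q + u = 71.4. δw = √(δq² + δu²) = √(20.2 + 0.0729) = 4.51, so δw/w = 0.0631.
Q is then a monomial in w, z, b:
δQ/Q = √((δw/w)² + (-2·δz/z)² + (½·δb/b)²) = √(0.00399 + 0.00925 + 0.00235) = 0.125
Q = 1.43, so δQ = 0.125 × 1.43 = 0.178.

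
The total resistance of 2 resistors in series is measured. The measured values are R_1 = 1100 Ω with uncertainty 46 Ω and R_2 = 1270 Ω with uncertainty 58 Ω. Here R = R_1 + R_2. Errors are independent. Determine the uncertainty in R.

74.0 Ω

Absolute uncertainties add in quadrature for a linear combination:
  (δR_1)² = 2120;  (δR_2)² = 3360
δR = √(5480) = 74.0 Ω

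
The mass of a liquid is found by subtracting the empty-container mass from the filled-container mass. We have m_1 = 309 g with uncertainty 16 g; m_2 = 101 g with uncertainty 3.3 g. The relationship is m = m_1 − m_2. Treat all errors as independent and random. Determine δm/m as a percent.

7.85%

m is a linear combination, so absolute uncertainties add in quadrature:
  (δm_1)² = 256;  (δm_2)² = 10.9
δm = √(267) = 16.3 g
m = 208 g, so δm/m = 16.3/208 = 0.0785.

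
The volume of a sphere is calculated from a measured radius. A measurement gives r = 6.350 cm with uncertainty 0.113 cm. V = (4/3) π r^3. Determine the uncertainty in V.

57.3 cm^3

Since V is a product/quotient, work with relative uncertainties:
  (3·δr/r)² = (3×0.0178)² = 0.00285
δV/V = √(0.00285) = 0.0534
V = 1073 cm^3, so δV = 0.0534 × 1073 = 57.3 cm^3.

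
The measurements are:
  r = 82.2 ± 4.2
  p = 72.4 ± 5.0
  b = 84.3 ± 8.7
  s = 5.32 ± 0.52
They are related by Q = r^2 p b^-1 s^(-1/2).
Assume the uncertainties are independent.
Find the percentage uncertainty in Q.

16.8%

For a monomial Q ∝ r^2, p, b^-1, s^(-1/2), fractional errors add in quadrature:
  (2·δr/r)² = (2×0.0511)² = 0.0104;  (1·δp/p)² = (1×0.0691)² = 0.00477;  (-1·δb/b)² = (-1×0.103)² = 0.0107;  (−½·δs/s)² = (-0.5×0.0977)² = 0.00239
δQ/Q = √(0.0283) = 0.168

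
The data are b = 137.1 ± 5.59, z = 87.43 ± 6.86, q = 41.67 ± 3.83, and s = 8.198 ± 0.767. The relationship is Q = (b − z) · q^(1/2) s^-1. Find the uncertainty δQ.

Let u = b − z = 49.67. δu = √(δb² + δz²) = √(31.2 + 47.1) = 8.85, so δu/u = 0.178.
Q is then a monomial in u, q, s:
δQ/Q = √((δu/u)² + (½·δq/q)² + (-1·δs/s)²) = √(0.0317 + 0.00211 + 0.00875) = 0.206
Q = 39.11, so δQ = 0.206 × 39.11 = 8.07.

8.07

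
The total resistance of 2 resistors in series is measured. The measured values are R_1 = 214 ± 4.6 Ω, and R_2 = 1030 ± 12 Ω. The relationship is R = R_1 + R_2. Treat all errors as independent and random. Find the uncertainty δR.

Sums and differences: (δR)² = Σ (cᵢ δxᵢ)².
  (δR_1)² = 21.2;  (δR_2)² = 144
δR = √(165) = 12.9 Ω

12.9 Ω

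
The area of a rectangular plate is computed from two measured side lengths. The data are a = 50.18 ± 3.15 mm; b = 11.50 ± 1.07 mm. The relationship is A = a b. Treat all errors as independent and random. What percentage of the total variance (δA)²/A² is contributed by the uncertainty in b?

68.7%

(δA/A)² = (1·δa/a)² + (1·δb/b)²
  a term: (1×0.0628)² = 0.00394
  b term: (1×0.0930)² = 0.00866
Total = 0.0126. Share from b = 0.00866/0.0126 = 0.687.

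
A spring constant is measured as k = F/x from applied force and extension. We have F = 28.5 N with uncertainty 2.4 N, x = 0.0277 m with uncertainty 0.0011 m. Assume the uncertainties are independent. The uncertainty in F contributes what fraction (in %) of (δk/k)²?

81.8%

(δk/k)² = (1·δF/F)² + (-1·δx/x)²
  F term: (1×0.0842)² = 0.00709
  x term: (-1×0.0397)² = 0.00158
Total = 0.00867. Share from F = 0.00709/0.00867 = 0.818.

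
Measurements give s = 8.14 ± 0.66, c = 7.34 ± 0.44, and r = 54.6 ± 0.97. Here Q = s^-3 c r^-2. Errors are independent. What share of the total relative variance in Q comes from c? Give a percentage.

5.61%

(δQ/Q)² = (-3·δs/s)² + (1·δc/c)² + (-2·δr/r)²
  s term: (-3×0.0811)² = 0.0592
  c term: (1×0.0599)² = 0.00359
  r term: (-2×0.0178)² = 0.00126
Total = 0.0640. Share from c = 0.00359/0.0640 = 0.0561.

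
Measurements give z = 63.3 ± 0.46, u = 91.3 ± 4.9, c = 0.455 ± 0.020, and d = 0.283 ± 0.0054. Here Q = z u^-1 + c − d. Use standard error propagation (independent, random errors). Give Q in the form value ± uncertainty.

Let p = z·u^-1 = 0.693. δp/p = √((1·δz/z)² + (-1·δu/u)²) = √(5.28e-05 + 0.00288) = 0.0542, so δp = 0.0375.
Q = p + c − d: δQ = √(δp² + δc² + δd²) = √(0.00141 + 0.000400 + 2.92e-05) = 0.0429
Q = 0.865.

0.865 ± 0.0429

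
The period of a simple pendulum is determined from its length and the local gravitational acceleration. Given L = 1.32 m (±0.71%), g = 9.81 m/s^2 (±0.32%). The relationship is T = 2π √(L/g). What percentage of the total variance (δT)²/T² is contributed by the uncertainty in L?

(δT/T)² = (½·δL/L)² + (−½·δg/g)²
  L term: (0.5×0.00710)² = 1.26e-05
  g term: (-0.5×0.00320)² = 2.56e-06
Total = 1.52e-05. Share from L = 1.26e-05/1.52e-05 = 0.831.

83.1%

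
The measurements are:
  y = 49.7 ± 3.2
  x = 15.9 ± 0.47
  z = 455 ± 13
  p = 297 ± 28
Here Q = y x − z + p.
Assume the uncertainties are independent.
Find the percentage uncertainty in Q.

10.1%

Let w = y·x = 790. δw/w = √((1·δy/y)² + (1·δx/x)²) = √(0.00415 + 0.000874) = 0.0708, so δw = 56.0.
Q = w − z + p: δQ = √(δw² + δz² + δp²) = √(3130 + 169 + 784) = 63.9
Q = 632, so δQ/Q = 63.9/632 = 0.101.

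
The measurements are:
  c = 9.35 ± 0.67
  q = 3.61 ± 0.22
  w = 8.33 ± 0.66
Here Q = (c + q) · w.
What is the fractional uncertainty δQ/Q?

0.0961

Let u = c + q = 13.0. δu = √(δc² + δq²) = √(0.449 + 0.0484) = 0.705, so δu/u = 0.0544.
Q is then a monomial in u, w:
δQ/Q = √((δu/u)² + (1·δw/w)²) = √(0.00296 + 0.00628) = 0.0961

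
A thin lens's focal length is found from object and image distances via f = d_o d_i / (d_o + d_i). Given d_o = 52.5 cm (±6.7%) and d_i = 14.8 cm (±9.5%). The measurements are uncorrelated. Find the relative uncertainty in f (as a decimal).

0.0756

∂f/∂d_o = (d_i/(d_o+d_i))² = 0.0484;  ∂f/∂d_i = (d_o/(d_o+d_i))² = 0.609
δf = √((∂f/∂d_o · δd_o)² + (∂f/∂d_i · δd_i)²) = √(0.0289 + 0.732) = 0.872 cm
f = 11.5 cm, so δf/f = 0.872/11.5 = 0.0756.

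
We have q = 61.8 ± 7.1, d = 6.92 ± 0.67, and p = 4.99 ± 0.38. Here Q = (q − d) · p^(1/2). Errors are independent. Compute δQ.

16.6

Let u = q − d = 54.9. δu = √(δq² + δd²) = √(50.4 + 0.449) = 7.13, so δu/u = 0.130.
Q is then a monomial in u, p:
δQ/Q = √((δu/u)² + (½·δp/p)²) = √(0.0169 + 0.00145) = 0.135
Q = 123, so δQ = 0.135 × 123 = 16.6.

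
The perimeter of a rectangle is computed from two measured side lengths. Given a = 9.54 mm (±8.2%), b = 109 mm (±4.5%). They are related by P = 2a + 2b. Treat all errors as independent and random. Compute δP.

9.93 mm

Absolute uncertainties add in quadrature for a linear combination:
  (2·δa)² = 2.45;  (2·δb)² = 96.2
δP = √(98.7) = 9.93 mm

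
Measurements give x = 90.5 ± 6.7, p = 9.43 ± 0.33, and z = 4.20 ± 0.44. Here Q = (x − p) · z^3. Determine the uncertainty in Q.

Let u = x − p = 81.1. δu = √(δx² + δp²) = √(44.9 + 0.109) = 6.71, so δu/u = 0.0827.
Q is then a monomial in u, z:
δQ/Q = √((δu/u)² + (3·δz/z)²) = √(0.00685 + 0.0988) = 0.325
Q = 6010, so δQ = 0.325 × 6010 = 1950.

1950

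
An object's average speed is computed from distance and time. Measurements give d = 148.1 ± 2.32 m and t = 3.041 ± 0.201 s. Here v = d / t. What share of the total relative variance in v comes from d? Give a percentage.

(δv/v)² = (1·δd/d)² + (-1·δt/t)²
  d term: (1×0.0157)² = 0.000245
  t term: (-1×0.0661)² = 0.00437
Total = 0.00461. Share from d = 0.000245/0.00461 = 0.0532.

5.32%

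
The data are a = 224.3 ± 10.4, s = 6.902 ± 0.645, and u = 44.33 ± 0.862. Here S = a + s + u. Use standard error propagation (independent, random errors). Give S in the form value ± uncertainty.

Sums and differences: (δS)² = Σ (cᵢ δxᵢ)².
  (δa)² = 108;  (δs)² = 0.416;  (δu)² = 0.743
δS = √(109) = 10.5
S = 275.5.

275.5 ± 10.5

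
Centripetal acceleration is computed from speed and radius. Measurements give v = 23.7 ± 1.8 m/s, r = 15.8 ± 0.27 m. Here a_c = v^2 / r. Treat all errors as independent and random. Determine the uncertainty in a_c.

5.43 m/s^2

a_c is a product of powers, so relative uncertainties combine in quadrature:
  (2·δv/v)² = (2×0.0759)² = 0.0231;  (-1·δr/r)² = (-1×0.0171)² = 0.000292
δa_c/a_c = √(0.0234) = 0.153
a_c = 35.5 m/s^2, so δa_c = 0.153 × 35.5 = 5.43 m/s^2.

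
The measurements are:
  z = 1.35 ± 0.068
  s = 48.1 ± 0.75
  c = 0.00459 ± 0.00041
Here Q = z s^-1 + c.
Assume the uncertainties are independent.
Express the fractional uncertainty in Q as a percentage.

Let p = z·s^-1 = 0.0281. δp/p = √((1·δz/z)² + (-1·δs/s)²) = √(0.00254 + 0.000243) = 0.0527, so δp = 0.00148.
Q = p + c: δQ = √(δp² + δc²) = √(2.19e-06 + 1.68e-07) = 0.00154
Q = 0.0327, so δQ/Q = 0.00154/0.0327 = 0.0470.

4.70%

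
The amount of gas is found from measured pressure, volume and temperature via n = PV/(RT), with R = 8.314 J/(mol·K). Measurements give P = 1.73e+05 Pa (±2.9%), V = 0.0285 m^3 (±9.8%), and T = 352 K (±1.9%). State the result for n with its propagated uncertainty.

1.68 ± 0.175 mol

Since n is a product/quotient, work with relative uncertainties:
  (1·δP/P)² = (1×0.0290)² = 0.000841;  (1·δV/V)² = (1×0.0980)² = 0.00960;  (-1·δT/T)² = (-1×0.0190)² = 0.000361
δn/n = √(0.0108) = 0.104
n = 1.68 mol, so δn = 0.104 × 1.68 = 0.175 mol.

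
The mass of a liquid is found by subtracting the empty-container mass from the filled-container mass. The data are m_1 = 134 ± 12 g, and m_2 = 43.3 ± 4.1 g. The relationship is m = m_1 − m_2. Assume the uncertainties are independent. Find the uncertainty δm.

Absolute uncertainties add in quadrature for a linear combination:
  (δm_1)² = 144;  (δm_2)² = 16.8
δm = √(161) = 12.7 g

12.7 g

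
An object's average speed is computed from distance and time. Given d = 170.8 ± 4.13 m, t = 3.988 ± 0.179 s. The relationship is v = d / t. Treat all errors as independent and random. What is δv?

2.18 m/s

Since v is a product/quotient, work with relative uncertainties:
  (1·δd/d)² = (1×0.0242)² = 0.000585;  (-1·δt/t)² = (-1×0.0449)² = 0.00201
δv/v = √(0.00260) = 0.0510
v = 42.83 m/s, so δv = 0.0510 × 42.83 = 2.18 m/s.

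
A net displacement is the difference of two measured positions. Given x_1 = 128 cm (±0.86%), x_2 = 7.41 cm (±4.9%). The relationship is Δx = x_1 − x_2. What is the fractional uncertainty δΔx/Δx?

0.00961

Δx is a linear combination, so absolute uncertainties add in quadrature:
  (δx_1)² = 1.21;  (δx_2)² = 0.132
δΔx = √(1.34) = 1.16 cm
Δx = 121 cm, so δΔx/Δx = 1.16/121 = 0.00961.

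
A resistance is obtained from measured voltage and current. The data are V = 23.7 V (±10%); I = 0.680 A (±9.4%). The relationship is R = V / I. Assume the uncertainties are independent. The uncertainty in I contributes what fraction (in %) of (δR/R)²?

46.9%

(δR/R)² = (1·δV/V)² + (-1·δI/I)²
  V term: (1×0.100)² = 0.0100
  I term: (-1×0.0940)² = 0.00884
Total = 0.0188. Share from I = 0.00884/0.0188 = 0.469.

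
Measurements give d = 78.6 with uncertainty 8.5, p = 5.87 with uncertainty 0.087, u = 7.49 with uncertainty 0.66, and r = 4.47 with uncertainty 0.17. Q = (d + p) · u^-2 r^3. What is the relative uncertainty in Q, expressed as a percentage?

23.3%

Let w = d + p = 84.5. δw = √(δd² + δp²) = √(72.2 + 0.00757) = 8.50, so δw/w = 0.101.
Q is then a monomial in w, u, r:
δQ/Q = √((δw/w)² + (-2·δu/u)² + (3·δr/r)²) = √(0.0101 + 0.0311 + 0.0130) = 0.233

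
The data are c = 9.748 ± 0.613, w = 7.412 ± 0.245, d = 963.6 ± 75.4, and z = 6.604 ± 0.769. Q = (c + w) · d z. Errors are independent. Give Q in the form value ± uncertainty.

109200 ± 15900

Let u = c + w = 17.16. δu = √(δc² + δw²) = √(0.376 + 0.0600) = 0.660, so δu/u = 0.0385.
Q is then a monomial in u, d, z:
δQ/Q = √((δu/u)² + (1·δd/d)² + (1·δz/z)²) = √(0.00148 + 0.00612 + 0.0136) = 0.145
Q = 109200, so δQ = 0.145 × 109200 = 15900.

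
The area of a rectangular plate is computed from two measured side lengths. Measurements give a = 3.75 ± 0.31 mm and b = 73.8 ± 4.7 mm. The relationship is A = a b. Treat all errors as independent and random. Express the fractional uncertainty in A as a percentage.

10.4%

For a monomial A ∝ a, b, fractional errors add in quadrature:
  (1·δa/a)² = (1×0.0827)² = 0.00683;  (1·δb/b)² = (1×0.0637)² = 0.00406
δA/A = √(0.0109) = 0.104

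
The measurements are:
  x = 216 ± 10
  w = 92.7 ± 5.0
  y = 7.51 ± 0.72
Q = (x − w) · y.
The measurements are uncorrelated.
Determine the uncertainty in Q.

Let u = x − w = 123. δu = √(δx² + δw²) = √(100 + 25.0) = 11.2, so δu/u = 0.0907.
Q is then a monomial in u, y:
δQ/Q = √((δu/u)² + (1·δy/y)²) = √(0.00822 + 0.00919) = 0.132
Q = 926, so δQ = 0.132 × 926 = 122.

122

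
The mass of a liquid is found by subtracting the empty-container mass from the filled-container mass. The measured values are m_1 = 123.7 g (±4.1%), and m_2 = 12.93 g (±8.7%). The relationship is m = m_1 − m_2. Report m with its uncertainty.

110.8 ± 5.19 g

Sums and differences: (δm)² = Σ (cᵢ δxᵢ)².
  (δm_1)² = 25.7;  (δm_2)² = 1.27
δm = √(27.0) = 5.19 g
m = 110.8 g.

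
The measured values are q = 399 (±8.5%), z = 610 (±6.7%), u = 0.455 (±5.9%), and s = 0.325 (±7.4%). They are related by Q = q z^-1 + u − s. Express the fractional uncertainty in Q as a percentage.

Let p = q·z^-1 = 0.654. δp/p = √((1·δq/q)² + (-1·δz/z)²) = √(0.00722 + 0.00449) = 0.108, so δp = 0.0708.
Q = p + u − s: δQ = √(δp² + δu² + δs²) = √(0.00501 + 0.000721 + 0.000578) = 0.0794
Q = 0.784, so δQ/Q = 0.0794/0.784 = 0.101.

10.1%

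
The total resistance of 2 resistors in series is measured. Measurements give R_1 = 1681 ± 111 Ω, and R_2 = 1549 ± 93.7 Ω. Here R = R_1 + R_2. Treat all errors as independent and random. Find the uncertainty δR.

Sums and differences: (δR)² = Σ (cᵢ δxᵢ)².
  (δR_1)² = 12300;  (δR_2)² = 8780
δR = √(21100) = 145 Ω

145 Ω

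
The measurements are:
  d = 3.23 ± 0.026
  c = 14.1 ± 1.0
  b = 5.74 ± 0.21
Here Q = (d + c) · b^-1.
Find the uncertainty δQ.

Let u = d + c = 17.3. δu = √(δd² + δc²) = √(0.000676 + 1.00) = 1.00, so δu/u = 0.0577.
Q is then a monomial in u, b:
δQ/Q = √((δu/u)² + (-1·δb/b)²) = √(0.00333 + 0.00134) = 0.0683
Q = 3.02, so δQ = 0.0683 × 3.02 = 0.206.

0.206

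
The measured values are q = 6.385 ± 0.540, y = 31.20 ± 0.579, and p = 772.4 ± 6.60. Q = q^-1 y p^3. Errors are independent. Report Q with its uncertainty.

(2.252 ± 0.203) × 10^9

Since Q is a product/quotient, work with relative uncertainties:
  (-1·δq/q)² = (-1×0.0846)² = 0.00715;  (1·δy/y)² = (1×0.0186)² = 0.000344;  (3·δp/p)² = (3×0.00854)² = 0.000657
δQ/Q = √(0.00815) = 0.0903
Q = 2.252e+09, so δQ = 0.0903 × 2.252e+09 = 2.03e+08.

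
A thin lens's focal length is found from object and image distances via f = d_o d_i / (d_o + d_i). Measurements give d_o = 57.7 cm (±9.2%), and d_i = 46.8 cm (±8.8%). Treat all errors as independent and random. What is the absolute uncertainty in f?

1.65 cm

∂f/∂d_o = (d_i/(d_o+d_i))² = 0.201;  ∂f/∂d_i = (d_o/(d_o+d_i))² = 0.305
δf = √((∂f/∂d_o · δd_o)² + (∂f/∂d_i · δd_i)²) = √(1.13 + 1.58) = 1.65 cm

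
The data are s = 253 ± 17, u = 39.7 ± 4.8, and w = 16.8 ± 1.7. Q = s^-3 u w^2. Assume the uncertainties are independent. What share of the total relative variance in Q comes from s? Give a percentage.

(δQ/Q)² = (-3·δs/s)² + (1·δu/u)² + (2·δw/w)²
  s term: (-3×0.0672)² = 0.0406
  u term: (1×0.121)² = 0.0146
  w term: (2×0.101)² = 0.0410
Total = 0.0962. Share from s = 0.0406/0.0962 = 0.422.

42.2%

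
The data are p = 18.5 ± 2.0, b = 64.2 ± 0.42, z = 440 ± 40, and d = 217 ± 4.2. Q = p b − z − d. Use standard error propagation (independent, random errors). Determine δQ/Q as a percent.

Let w = p·b = 1190. δw/w = √((1·δp/p)² + (1·δb/b)²) = √(0.0117 + 4.28e-05) = 0.108, so δw = 129.
Q = w − z − d: δQ = √(δw² + δz² + δd²) = √(16500 + 1600 + 17.6) = 135
Q = 531, so δQ/Q = 135/531 = 0.254.

25.4%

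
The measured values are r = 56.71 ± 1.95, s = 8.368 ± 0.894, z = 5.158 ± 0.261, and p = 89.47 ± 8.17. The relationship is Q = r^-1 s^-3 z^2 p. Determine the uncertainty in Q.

0.0251

Each factor contributes (exponent × relative error)² to (δQ/Q)²:
  (-1·δr/r)² = (-1×0.0344)² = 0.00118;  (-3·δs/s)² = (-3×0.107)² = 0.103;  (2·δz/z)² = (2×0.0506)² = 0.0102;  (1·δp/p)² = (1×0.0913)² = 0.00834
δQ/Q = √(0.122) = 0.350
Q = 0.07163, so δQ = 0.350 × 0.07163 = 0.0251.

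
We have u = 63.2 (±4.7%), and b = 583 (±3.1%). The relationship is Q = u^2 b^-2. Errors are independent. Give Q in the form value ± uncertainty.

0.0118 ± 0.00132

Since Q is a product/quotient, work with relative uncertainties:
  (2·δu/u)² = (2×0.0470)² = 0.00884;  (-2·δb/b)² = (-2×0.0310)² = 0.00384
δQ/Q = √(0.0127) = 0.113
Q = 0.0118, so δQ = 0.113 × 0.0118 = 0.00132.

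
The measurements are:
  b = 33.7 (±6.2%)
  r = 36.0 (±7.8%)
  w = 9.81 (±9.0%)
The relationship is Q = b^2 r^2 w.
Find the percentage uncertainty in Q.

For a monomial Q ∝ b^2, r^2, w, fractional errors add in quadrature:
  (2·δb/b)² = (2×0.0620)² = 0.0154;  (2·δr/r)² = (2×0.0780)² = 0.0243;  (1·δw/w)² = (1×0.0900)² = 0.00810
δQ/Q = √(0.0478) = 0.219

21.9%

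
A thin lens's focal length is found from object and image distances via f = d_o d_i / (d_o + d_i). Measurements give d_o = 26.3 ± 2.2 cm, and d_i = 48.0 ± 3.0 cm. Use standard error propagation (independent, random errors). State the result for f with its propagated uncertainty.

∂f/∂d_o = (d_i/(d_o+d_i))² = 0.417;  ∂f/∂d_i = (d_o/(d_o+d_i))² = 0.125
δf = √((∂f/∂d_o · δd_o)² + (∂f/∂d_i · δd_i)²) = √(0.843 + 0.141) = 0.992 cm
f = 17.0 cm.

17.0 ± 0.992 cm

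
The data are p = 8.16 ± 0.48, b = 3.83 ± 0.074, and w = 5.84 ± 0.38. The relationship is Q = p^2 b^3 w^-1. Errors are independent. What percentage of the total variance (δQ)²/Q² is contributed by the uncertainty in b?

15.7%

(δQ/Q)² = (2·δp/p)² + (3·δb/b)² + (-1·δw/w)²
  p term: (2×0.0588)² = 0.0138
  b term: (3×0.0193)² = 0.00336
  w term: (-1×0.0651)² = 0.00423
Total = 0.0214. Share from b = 0.00336/0.0214 = 0.157.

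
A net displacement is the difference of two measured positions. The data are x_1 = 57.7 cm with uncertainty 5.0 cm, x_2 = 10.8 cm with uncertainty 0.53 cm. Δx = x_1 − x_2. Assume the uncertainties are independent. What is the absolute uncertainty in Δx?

Absolute uncertainties add in quadrature for a linear combination:
  (δx_1)² = 25.0;  (δx_2)² = 0.281
δΔx = √(25.3) = 5.03 cm

5.03 cm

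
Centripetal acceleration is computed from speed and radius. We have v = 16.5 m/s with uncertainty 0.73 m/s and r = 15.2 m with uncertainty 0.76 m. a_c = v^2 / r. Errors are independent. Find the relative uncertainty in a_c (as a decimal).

a_c is a product of powers, so relative uncertainties combine in quadrature:
  (2·δv/v)² = (2×0.0442)² = 0.00783;  (-1·δr/r)² = (-1×0.0500)² = 0.00250
δa_c/a_c = √(0.0103) = 0.102

0.102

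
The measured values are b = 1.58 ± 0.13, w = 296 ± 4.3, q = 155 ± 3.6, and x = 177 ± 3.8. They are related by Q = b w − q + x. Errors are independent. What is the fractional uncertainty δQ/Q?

Let p = b·w = 468. δp/p = √((1·δb/b)² + (1·δw/w)²) = √(0.00677 + 0.000211) = 0.0836, so δp = 39.1.
Q = p − q + x: δQ = √(δp² + δq² + δx²) = √(1530 + 13.0 + 14.4) = 39.4
Q = 490, so δQ/Q = 39.4/490 = 0.0805.

0.0805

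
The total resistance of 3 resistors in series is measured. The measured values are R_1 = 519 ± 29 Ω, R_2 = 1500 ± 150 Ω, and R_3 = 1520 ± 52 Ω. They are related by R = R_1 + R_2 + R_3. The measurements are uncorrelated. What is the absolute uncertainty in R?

161 Ω

R is a linear combination, so absolute uncertainties add in quadrature:
  (δR_1)² = 841;  (δR_2)² = 22500;  (δR_3)² = 2700
δR = √(26000) = 161 Ω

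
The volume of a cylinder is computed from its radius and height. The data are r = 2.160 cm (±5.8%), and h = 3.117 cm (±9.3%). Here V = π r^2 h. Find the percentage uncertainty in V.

14.9%

V is a product of powers, so relative uncertainties combine in quadrature:
  (2·δr/r)² = (2×0.0580)² = 0.0135;  (1·δh/h)² = (1×0.0930)² = 0.00865
δV/V = √(0.0221) = 0.149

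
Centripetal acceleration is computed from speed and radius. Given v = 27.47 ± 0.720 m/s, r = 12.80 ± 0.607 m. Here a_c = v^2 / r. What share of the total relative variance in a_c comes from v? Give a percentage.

55.0%

(δa_c/a_c)² = (2·δv/v)² + (-1·δr/r)²
  v term: (2×0.0262)² = 0.00275
  r term: (-1×0.0474)² = 0.00225
Total = 0.00500. Share from v = 0.00275/0.00500 = 0.550.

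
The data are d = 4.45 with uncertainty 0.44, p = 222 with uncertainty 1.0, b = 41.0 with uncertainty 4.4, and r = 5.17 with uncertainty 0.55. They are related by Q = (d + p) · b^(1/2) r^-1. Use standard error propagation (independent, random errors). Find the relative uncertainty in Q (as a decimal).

0.119

Let u = d + p = 226. δu = √(δd² + δp²) = √(0.194 + 1.00) = 1.09, so δu/u = 0.00482.
Q is then a monomial in u, b, r:
δQ/Q = √((δu/u)² + (½·δb/b)² + (-1·δr/r)²) = √(2.33e-05 + 0.00288 + 0.0113) = 0.119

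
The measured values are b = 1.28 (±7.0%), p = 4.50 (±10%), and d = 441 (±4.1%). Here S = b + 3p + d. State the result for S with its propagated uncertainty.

Each term contributes (cᵢ δxᵢ)² to (δS)²:
  (δb)² = 0.00803;  (3·δp)² = 1.82;  (δd)² = 327
δS = √(329) = 18.1
S = 456.

456 ± 18.1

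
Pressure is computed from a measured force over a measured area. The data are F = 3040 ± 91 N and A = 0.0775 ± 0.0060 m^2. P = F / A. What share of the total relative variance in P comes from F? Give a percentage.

13.0%

(δP/P)² = (1·δF/F)² + (-1·δA/A)²
  F term: (1×0.0299)² = 0.000896
  A term: (-1×0.0774)² = 0.00599
Total = 0.00689. Share from F = 0.000896/0.00689 = 0.130.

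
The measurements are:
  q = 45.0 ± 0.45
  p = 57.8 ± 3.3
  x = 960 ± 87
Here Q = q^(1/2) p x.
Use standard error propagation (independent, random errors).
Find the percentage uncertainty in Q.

For a monomial Q ∝ q^(1/2), p, x, fractional errors add in quadrature:
  (½·δq/q)² = (0.5×0.0100)² = 2.5e-05;  (1·δp/p)² = (1×0.0571)² = 0.00326;  (1·δx/x)² = (1×0.0906)² = 0.00821
δQ/Q = √(0.0115) = 0.107

10.7%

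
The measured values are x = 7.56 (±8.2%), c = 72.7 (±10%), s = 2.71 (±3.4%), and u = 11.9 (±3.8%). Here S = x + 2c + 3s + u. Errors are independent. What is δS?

Each term contributes (cᵢ δxᵢ)² to (δS)²:
  (δx)² = 0.384;  (2·δc)² = 211;  (3·δs)² = 0.0764;  (δu)² = 0.204
δS = √(212) = 14.6

14.6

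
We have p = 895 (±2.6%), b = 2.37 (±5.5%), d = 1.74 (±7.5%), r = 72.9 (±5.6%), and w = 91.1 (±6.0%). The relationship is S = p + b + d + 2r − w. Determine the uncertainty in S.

25.3

Absolute uncertainties add in quadrature for a linear combination:
  (δp)² = 541;  (δb)² = 0.0170;  (δd)² = 0.0170;  (2·δr)² = 66.7;  (δw)² = 29.9
δS = √(638) = 25.3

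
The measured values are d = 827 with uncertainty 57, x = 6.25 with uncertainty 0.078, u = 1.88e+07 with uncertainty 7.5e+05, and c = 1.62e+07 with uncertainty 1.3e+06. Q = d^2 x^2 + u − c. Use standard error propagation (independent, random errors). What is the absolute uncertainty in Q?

Let p = d^2·x^2 = 2.67e+07. δp/p = √((2·δd/d)² + (2·δx/x)²) = √(0.0190 + 0.000623) = 0.140, so δp = 3.74e+06.
Q = p + u − c: δQ = √(δp² + δu² + δc²) = √(1.4e+13 + 5.62e+11 + 1.69e+12) = 4.03e+06

4.03e+06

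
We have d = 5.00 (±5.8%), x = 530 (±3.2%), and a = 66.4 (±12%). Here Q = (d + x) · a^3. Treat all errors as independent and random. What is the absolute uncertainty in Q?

Let u = d + x = 535. δu = √(δd² + δx²) = √(0.0841 + 288) = 17.0, so δu/u = 0.0317.
Q is then a monomial in u, a:
δQ/Q = √((δu/u)² + (3·δa/a)²) = √(0.00101 + 0.130) = 0.361
Q = 1.57e+08, so δQ = 0.361 × 1.57e+08 = 5.66e+07.

5.66e+07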